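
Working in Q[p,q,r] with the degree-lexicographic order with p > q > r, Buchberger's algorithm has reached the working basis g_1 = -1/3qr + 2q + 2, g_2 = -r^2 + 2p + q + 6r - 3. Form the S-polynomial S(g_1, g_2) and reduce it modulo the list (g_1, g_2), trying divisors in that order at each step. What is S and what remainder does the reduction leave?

S(g_1, g_2) = 2pq + q^2 - 3q - 6r; remainder on division = 2pq + q^2 - 3q - 6r.

lcm(LM(g_1), LM(g_2)) = qr^2.
S = (lcm/LT(g_1))·g_1 − (lcm/LT(g_2))·g_2 = 2pq + q^2 - 3q - 6r.
Reduce S modulo (g_1, g_2) in that order:
  leading term pq: no divisor's leading term divides it; move 2pq to the remainder.
  leading term q^2: no divisor's leading term divides it; move q^2 to the remainder.
  leading term q: no divisor's leading term divides it; move -3q to the remainder.
  leading term r: no divisor's leading term divides it; move -6r to the remainder.
The remainder 2pq + q^2 - 3q - 6r is nonzero, so it would be added as the next basis element.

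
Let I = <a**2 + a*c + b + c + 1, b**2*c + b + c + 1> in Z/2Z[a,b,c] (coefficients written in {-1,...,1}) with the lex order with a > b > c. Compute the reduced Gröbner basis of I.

G = {a**2 + a*c + b + c + 1, b**2*c + b + c + 1}

The reduced Gröbner basis is the canonical form of the ideal for this ordering.

f_1 = a**2 + a*c + b + c + 1, LT = a**2.
f_2 = b**2*c + b + c + 1, LT = b**2*c.

The S-polynomials (S(f_1,f_2)) all reduce to 0 modulo the current basis, so we have a Gröbner basis.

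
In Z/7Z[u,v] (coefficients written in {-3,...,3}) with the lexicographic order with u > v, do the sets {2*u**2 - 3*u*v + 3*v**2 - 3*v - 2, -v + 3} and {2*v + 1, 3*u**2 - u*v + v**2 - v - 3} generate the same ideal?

For a fixed monomial order, each ideal has a unique reduced Gröbner basis; comparing bases decides equality.
Buchberger on the first generating set:
f_1 = 2*u**2 - 3*u*v + 3*v**2 - 3*v - 2, LT = u**2.
f_2 = -v + 3, LT = v.

The S-polynomials (S(f_1,f_2)) all reduce to 0 modulo the current basis, so we have a Gröbner basis.
Inter-reduce: drop elements whose leading term is divisible by another's, tail-reduce, and make monic.
Reduced Gröbner basis: {u**2 - u + 1, v - 3}.

Buchberger on the second generating set:
h_1 = 2*v + 1, LT = v.
h_2 = 3*u**2 - u*v + v**2 - v - 3, LT = u**2.

The S-polynomials (S(h_1,h_2)) all reduce to 0 modulo the current basis, so we have a Gröbner basis.
Inter-reduce: drop elements whose leading term is divisible by another's, tail-reduce, and make monic.
Reduced Gröbner basis: {u**2 - u + 1, v - 3}.

The two bases agree; hence the ideals are identical.
The same test decides containment: I ⊆ J iff every generator of I reduces to 0 modulo a Gröbner basis of J.

Yes, the ideals are equal.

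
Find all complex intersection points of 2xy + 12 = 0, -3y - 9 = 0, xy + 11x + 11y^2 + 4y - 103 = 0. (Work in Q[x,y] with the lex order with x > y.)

{(2, -3)}

Compute a lex Gröbner basis by Buchberger's algorithm.
f_1 = 2xy + 12, LT = xy.
f_2 = -3y - 9, LT = y.
f_3 = xy + 11x + 11y^2 + 4y - 103, LT = xy.

S(f_1,f_2): lcm = xy. S = -3x + 6.
  reduce S modulo (f_1, f_2, f_3):
  remainder -3x + 6 ≠ 0; add h_4 = -3x + 6 to the basis.

The other S-polynomials (S(f_1,f_3), S(f_2,f_3), S(f_1,h_4), S(f_2,h_4), S(f_3,h_4)) all reduce to 0 modulo the current basis, so we have a Gröbner basis.
Inter-reduce: drop elements whose leading term is divisible by another's, tail-reduce, and make monic.
Reduced Gröbner basis: {x - 2, y + 3}.

The lex basis is triangular: the last element involves only y. Solving y + 3 = 0 gives y ∈ {-3}; substituting each value into the earlier elements determines the remaining variables.
  y = -3: the earlier basis element becomes x - 2 = 0, giving x = 2 — point (2, -3).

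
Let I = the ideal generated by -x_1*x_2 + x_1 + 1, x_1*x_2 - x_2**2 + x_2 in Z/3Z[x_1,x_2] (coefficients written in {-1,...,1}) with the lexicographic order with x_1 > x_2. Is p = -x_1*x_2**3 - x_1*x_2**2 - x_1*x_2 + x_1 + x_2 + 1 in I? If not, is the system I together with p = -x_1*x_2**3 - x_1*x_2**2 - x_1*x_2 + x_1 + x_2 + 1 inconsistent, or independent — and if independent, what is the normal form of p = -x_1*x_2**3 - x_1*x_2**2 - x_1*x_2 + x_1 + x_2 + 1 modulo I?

First compute the reduced Gröbner basis of I by Buchberger's algorithm.
f_1 = -x_1*x_2 + x_1 + 1, LT = x_1*x_2.
f_2 = x_1*x_2 - x_2**2 + x_2, LT = x_1*x_2.

S(f_1,f_2): lcm = x_1*x_2. S = -x_1 + x_2**2 - x_2 - 1.
  leading term x_1: no divisor's leading term divides it; move -x_1 to the remainder.
  leading term x_2**2: no divisor's leading term divides it; move x_2**2 to the remainder.
  leading term x_2: no divisor's leading term divides it; move -x_2 to the remainder.
  leading term 1: no divisor's leading term divides it; move -1 to the remainder.
  remainder -x_1 + x_2**2 - x_2 - 1 ≠ 0; add h_3 = -x_1 + x_2**2 - x_2 - 1 to the basis.

S(f_1,h_3): lcm = x_1*x_2. S = -x_1 + x_2**3 - x_2**2 - x_2 - 1.
  leading term x_1: subtract (1)·h_3 from -x_1 + x_2**3 - x_2**2 - x_2 - 1 → x_2**3 + x_2**2
  leading term x_2**3: no divisor's leading term divides it; move x_2**3 to the remainder.
  leading term x_2**2: no divisor's leading term divides it; move x_2**2 to the remainder.
  remainder x_2**3 + x_2**2 ≠ 0; add h_4 = x_2**3 + x_2**2 to the basis.

The other S-polynomials (S(f_2,h_3), S(f_1,h_4), S(f_2,h_4), S(h_3,h_4)) all reduce to 0 modulo the current basis, so we have a Gröbner basis.
Inter-reduce: drop elements whose leading term is divisible by another's, tail-reduce, and make monic.
Reduced Gröbner basis: {x_1 - x_2**2 + x_2 + 1, x_2**3 + x_2**2}.
Label its elements g_1 = x_1 - x_2**2 + x_2 + 1, g_2 = x_2**3 + x_2**2.

Reduce p = -x_1*x_2**3 - x_1*x_2**2 - x_1*x_2 + x_1 + x_2 + 1 modulo G:
  leading term x_1*x_2**3: subtract (-x_2**3)·g_1 from -x_1*x_2**3 - x_1*x_2**2 - x_1*x_2 + x_1 + x_2 + 1 → -x_1*x_2**2 - x_1*x_2 + x_1 - x_2**5 + x_2**4 + x_2**3 + x_2 + 1
  leading term x_1*x_2**2: subtract (-x_2**2)·g_1 from -x_1*x_2**2 - x_1*x_2 + x_1 - x_2**5 + x_2**4 + x_2**3 + x_2 + 1 → -x_1*x_2 + x_1 - x_2**5 - x_2**3 + x_2**2 + x_2 + 1
  leading term x_1*x_2: subtract (-x_2)·g_1 from -x_1*x_2 + x_1 - x_2**5 - x_2**3 + x_2**2 + x_2 + 1 → x_1 - x_2**5 + x_2**3 - x_2**2 - x_2 + 1
  leading term x_1: subtract (1)·g_1 from x_1 - x_2**5 + x_2**3 - x_2**2 - x_2 + 1 → -x_2**5 + x_2**3 + x_2
  leading term x_2**5: subtract (-x_2**2)·g_2 from -x_2**5 + x_2**3 + x_2 → x_2**4 + x_2**3 + x_2
  leading term x_2**4: subtract (x_2)·g_2 from x_2**4 + x_2**3 + x_2 → x_2
  leading term x_2: no divisor's leading term divides it; move x_2 to the remainder.
  normal form = x_2.
The normal form is nonzero, so p ∉ I. Since p minus its normal form lies in I, I + (p) = I + (r) where r = x_2; decide whether this ideal is the whole ring.
Run Buchberger on G together with r (pairs among the g_i already reduce to 0 since G is a Gröbner basis):
g_1 = x_1 - x_2**2 + x_2 + 1, LT = x_1.
g_2 = x_2**3 + x_2**2, LT = x_2**3.
r = x_2, LT = x_2.

The S-polynomials (S(g_1,g_2), S(g_1,r), S(g_2,r)) all reduce to 0 modulo the current basis, so we have a Gröbner basis.
Inter-reduce: drop elements whose leading term is divisible by another's, tail-reduce, and make monic.
Reduced Gröbner basis: {x_1 + 1, x_2}.
The reduced Gröbner basis of I + (p) is {x_1 + 1, x_2} ≠ {1}, a proper ideal, so the enlarged system stays consistent: p is independent of I, with normal form x_2.

-x_1*x_2**3 - x_1*x_2**2 - x_1*x_2 + x_1 + x_2 + 1 is independent of I; its normal form modulo I is x_2.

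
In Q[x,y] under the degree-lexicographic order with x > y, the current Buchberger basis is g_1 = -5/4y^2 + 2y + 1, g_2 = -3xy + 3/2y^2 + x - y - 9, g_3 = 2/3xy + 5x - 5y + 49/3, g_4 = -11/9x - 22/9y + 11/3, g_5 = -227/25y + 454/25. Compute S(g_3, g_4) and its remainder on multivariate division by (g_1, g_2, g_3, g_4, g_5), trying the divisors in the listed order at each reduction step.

lcm(LM(g_3), LM(g_4)) = xy.
S = (lcm/LT(g_3))·g_3 − (lcm/LT(g_4))·g_4 = -2y^2 + 15/2x - 9/2y + 49/2.
Reduce S modulo (g_1, g_2, g_3, g_4, g_5) in that order:
  leading term y^2: subtract (8/5)·g_1 from -2y^2 + 15/2x - 9/2y + 49/2 → 15/2x - 77/10y + 229/10
  leading term x: subtract (-135/22)·g_4 from 15/2x - 77/10y + 229/10 → -227/10y + 227/5
  leading term y: subtract (5/2)·g_5 from -227/10y + 227/5 → 0
The remainder is 0, so this S-polynomial contributes no new basis element.

S(g_3, g_4) = -2y^2 + 15/2x - 9/2y + 49/2; remainder on division = 0.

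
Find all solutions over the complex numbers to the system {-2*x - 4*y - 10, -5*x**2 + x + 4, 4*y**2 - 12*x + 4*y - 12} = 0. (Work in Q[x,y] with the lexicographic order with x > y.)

Compute a lex Gröbner basis by Buchberger's algorithm.
f_1 = -2*x - 4*y - 10, LT = x.
f_2 = -5*x**2 + x + 4, LT = x**2.
f_3 = -12*x + 4*y**2 + 4*y - 12, LT = x.

S(f_1,f_2): lcm = x**2. S = 2*x*y + 26/5*x + 4/5.
  leading term x*y: subtract (-y)·f_1 from 2*x*y + 26/5*x + 4/5 → 26/5*x - 4*y**2 - 10*y + 4/5
  leading term x: subtract (-13/5)·f_1 from 26/5*x - 4*y**2 - 10*y + 4/5 → -4*y**2 - 102/5*y - 126/5
  leading term y**2: no divisor's leading term divides it; move -4*y**2 to the remainder.
  leading term y: no divisor's leading term divides it; move -102/5*y to the remainder.
  leading term 1: no divisor's leading term divides it; move -126/5 to the remainder.
  remainder -4*y**2 - 102/5*y - 126/5 ≠ 0; add h_4 = -4*y**2 - 102/5*y - 126/5 to the basis.

S(f_1,f_3): lcm = x. S = 1/3*y**2 + 7/3*y + 4.
  leading term y**2: subtract (-1/12)·h_4 from 1/3*y**2 + 7/3*y + 4 → 19/30*y + 19/10
  leading term y: no divisor's leading term divides it; move 19/30*y to the remainder.
  leading term 1: no divisor's leading term divides it; move 19/10 to the remainder.
  remainder 19/30*y + 19/10 ≠ 0; add h_5 = 19/30*y + 19/10 to the basis.

The other S-polynomials (S(f_2,f_3), S(f_1,h_4), S(f_2,h_4), S(f_3,h_4), S(f_1,h_5), S(f_2,h_5), S(f_3,h_5), S(h_4,h_5)) all reduce to 0 modulo the current basis, so we have a Gröbner basis.
Inter-reduce: drop elements whose leading term is divisible by another's, tail-reduce, and make monic.
Reduced Gröbner basis: {x - 1, y + 3}.

The lex basis is triangular: the last element involves only y. Solving y + 3 = 0 gives y ∈ {-3}; substituting each value into the earlier elements determines the remaining variables.
  y = -3: the earlier basis element becomes x - 1 = 0, giving x = 1 — point (1, -3).
Substituting each solution back into the original system confirms all equations vanish.

{(1, -3)}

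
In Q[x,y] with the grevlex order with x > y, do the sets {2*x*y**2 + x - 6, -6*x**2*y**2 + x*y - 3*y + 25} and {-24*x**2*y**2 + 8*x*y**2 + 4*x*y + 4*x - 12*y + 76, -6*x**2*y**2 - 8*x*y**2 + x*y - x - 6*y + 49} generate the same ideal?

No, the ideals differ.

Equality of ideals is decidable: compute both reduced Gröbner bases (unique for the ordering) and check whether they agree.
Buchberger on the first generating set:
f_1 = 2*x*y**2 + x - 6, LT = x*y**2.
f_2 = -6*x**2*y**2 + x*y - 3*y + 25, LT = x**2*y**2.

S(f_1,f_2): lcm = x**2*y**2. S = 1/2*x**2 + 1/6*x*y - 3*x - 1/2*y + 25/6.
  leading term x**2: no divisor's leading term divides it; move 1/2*x**2 to the remainder.
  leading term x*y: no divisor's leading term divides it; move 1/6*x*y to the remainder.
  leading term x: no divisor's leading term divides it; move -3*x to the remainder.
  leading term y: no divisor's leading term divides it; move -1/2*y to the remainder.
  leading term 1: no divisor's leading term divides it; move 25/6 to the remainder.
  remainder 1/2*x**2 + 1/6*x*y - 3*x - 1/2*y + 25/6 ≠ 0; add g_3 = 1/2*x**2 + 1/6*x*y - 3*x - 1/2*y + 25/6 to the basis.

S(f_1,g_3): lcm = x**2*y**2. S = -1/3*x*y**3 + 6*x*y**2 + y**3 + 1/2*x**2 - 25/3*y**2 - 3*x.
  leading term x*y**3: subtract (-1/6*y)·f_1 from -1/3*x*y**3 + 6*x*y**2 + y**3 + 1/2*x**2 - 25/3*y**2 - 3*x → 6*x*y**2 + y**3 + 1/2*x**2 + 1/6*x*y - 25/3*y**2 - 3*x - y
  leading term x*y**2: subtract (3)·f_1 from 6*x*y**2 + y**3 + 1/2*x**2 + 1/6*x*y - 25/3*y**2 - 3*x - y → y**3 + 1/2*x**2 + 1/6*x*y - 25/3*y**2 - 6*x - y + 18
  leading term y**3: no divisor's leading term divides it; move y**3 to the remainder.
  leading term x**2: subtract (1)·g_3 from 1/2*x**2 + 1/6*x*y - 25/3*y**2 - 6*x - y + 18 → -25/3*y**2 - 3*x - 1/2*y + 83/6
  leading term y**2: no divisor's leading term divides it; move -25/3*y**2 to the remainder.
  leading term x: no divisor's leading term divides it; move -3*x to the remainder.
  leading term y: no divisor's leading term divides it; move -1/2*y to the remainder.
  leading term 1: no divisor's leading term divides it; move 83/6 to the remainder.
  remainder y**3 - 25/3*y**2 - 3*x - 1/2*y + 83/6 ≠ 0; add g_4 = y**3 - 25/3*y**2 - 3*x - 1/2*y + 83/6 to the basis.

The other S-polynomials (S(f_2,g_3), S(f_1,g_4), S(f_2,g_4), S(g_3,g_4)) all reduce to 0 modulo the current basis, so we have a Gröbner basis.
Inter-reduce: drop elements whose leading term is divisible by another's, tail-reduce, and make monic.
Reduced Gröbner basis: {x*y**2 + 1/2*x - 3, y**3 - 25/3*y**2 - 3*x - 1/2*y + 83/6, x**2 + 1/3*x*y - 6*x - y + 25/3}.

Buchberger on the second generating set:
h_1 = -24*x**2*y**2 + 8*x*y**2 + 4*x*y + 4*x - 12*y + 76, LT = x**2*y**2.
h_2 = -6*x**2*y**2 - 8*x*y**2 + x*y - x - 6*y + 49, LT = x**2*y**2.

S(h_1,h_2): lcm = x**2*y**2. S = -5/3*x*y**2 - 1/3*x - 1/2*y + 5.
  leading term x*y**2: no divisor's leading term divides it; move -5/3*x*y**2 to the remainder.
  leading term x: no divisor's leading term divides it; move -1/3*x to the remainder.
  leading term y: no divisor's leading term divides it; move -1/2*y to the remainder.
  leading term 1: no divisor's leading term divides it; move 5 to the remainder.
  remainder -5/3*x*y**2 - 1/3*x - 1/2*y + 5 ≠ 0; add k_3 = -5/3*x*y**2 - 1/3*x - 1/2*y + 5 to the basis.

S(h_1,k_3): lcm = x**2*y**2. S = -1/3*x*y**2 - 1/5*x**2 - 7/15*x*y + 17/6*x + 1/2*y - 19/6.
  leading term x*y**2: subtract (1/5)·k_3 from -1/3*x*y**2 - 1/5*x**2 - 7/15*x*y + 17/6*x + 1/2*y - 19/6 → -1/5*x**2 - 7/15*x*y + 29/10*x + 3/5*y - 25/6
  leading term x**2: no divisor's leading term divides it; move -1/5*x**2 to the remainder.
  leading term x*y: no divisor's leading term divides it; move -7/15*x*y to the remainder.
  leading term x: no divisor's leading term divides it; move 29/10*x to the remainder.
  leading term y: no divisor's leading term divides it; move 3/5*y to the remainder.
  leading term 1: no divisor's leading term divides it; move -25/6 to the remainder.
  remainder -1/5*x**2 - 7/15*x*y + 29/10*x + 3/5*y - 25/6 ≠ 0; add k_4 = -1/5*x**2 - 7/15*x*y + 29/10*x + 3/5*y - 25/6 to the basis.

S(h_1,k_4): lcm = x**2*y**2. S = -7/3*x*y**3 + 85/6*x*y**2 + 3*y**3 - 1/6*x*y - 125/6*y**2 - 1/6*x + 1/2*y - 19/6.
  leading term x*y**3: subtract (7/5*y)·k_3 from -7/3*x*y**3 + 85/6*x*y**2 + 3*y**3 - 1/6*x*y - 125/6*y**2 - 1/6*x + 1/2*y - 19/6 → 85/6*x*y**2 + 3*y**3 + 3/10*x*y - 302/15*y**2 - 1/6*x - 13/2*y - 19/6
  leading term x*y**2: subtract (-17/2)·k_3 from 85/6*x*y**2 + 3*y**3 + 3/10*x*y - 302/15*y**2 - 1/6*x - 13/2*y - 19/6 → 3*y**3 + 3/10*x*y - 302/15*y**2 - 3*x - 43/4*y + 118/3
  leading term y**3: no divisor's leading term divides it; move 3*y**3 to the remainder.
  leading term x*y: no divisor's leading term divides it; move 3/10*x*y to the remainder.
  leading term y**2: no divisor's leading term divides it; move -302/15*y**2 to the remainder.
  leading term x: no divisor's leading term divides it; move -3*x to the remainder.
  leading term y: no divisor's leading term divides it; move -43/4*y to the remainder.
  leading term 1: no divisor's leading term divides it; move 118/3 to the remainder.
  remainder 3*y**3 + 3/10*x*y - 302/15*y**2 - 3*x - 43/4*y + 118/3 ≠ 0; add k_5 = 3*y**3 + 3/10*x*y - 302/15*y**2 - 3*x - 43/4*y + 118/3 to the basis.

The other S-polynomials (S(h_2,k_3), S(h_2,k_4), S(k_3,k_4), S(h_1,k_5), S(h_2,k_5), S(k_3,k_5), S(k_4,k_5)) all reduce to 0 modulo the current basis, so we have a Gröbner basis.
Inter-reduce: drop elements whose leading term is divisible by another's, tail-reduce, and make monic.
Reduced Gröbner basis: {x*y**2 + 1/5*x + 3/10*y - 3, y**3 + 1/10*x*y - 302/45*y**2 - x - 43/12*y + 118/9, x**2 + 7/3*x*y - 29/2*x - 3*y + 125/6}.

Since the reduced bases disagree, the two ideals are not the same.
The same test decides containment: I ⊆ J iff every generator of I reduces to 0 modulo a Gröbner basis of J.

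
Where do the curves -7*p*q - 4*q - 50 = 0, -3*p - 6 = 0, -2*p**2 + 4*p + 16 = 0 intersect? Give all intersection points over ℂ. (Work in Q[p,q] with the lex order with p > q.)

Compute a lex Gröbner basis by Buchberger's algorithm.
f_1 = -7*p*q - 4*q - 50, LT = p*q.
f_2 = -3*p - 6, LT = p.
f_3 = -2*p**2 + 4*p + 16, LT = p**2.

S(f_1,f_2): lcm = p*q. S = -10/7*q + 50/7.
  leading term q: no divisor's leading term divides it; move -10/7*q to the remainder.
  leading term 1: no divisor's leading term divides it; move 50/7 to the remainder.
  remainder -10/7*q + 50/7 ≠ 0; add h_4 = -10/7*q + 50/7 to the basis.

The other S-polynomials (S(f_1,f_3), S(f_2,f_3), S(f_1,h_4), S(f_2,h_4), S(f_3,h_4)) all reduce to 0 modulo the current basis, so we have a Gröbner basis.
Inter-reduce: drop elements whose leading term is divisible by another's, tail-reduce, and make monic.
Reduced Gröbner basis: {p + 2, q - 5}.

A lex Gröbner basis eliminates variables successively. Here q - 5 depends only on q, with roots {5}; lifting each root through the earlier basis elements recovers the full solutions.
  q = 5: the earlier basis element becomes p + 2 = 0, giving p = -2 — point (-2, 5).
This is the nonlinear analogue of row-reducing a linear system.

{(-2, 5)}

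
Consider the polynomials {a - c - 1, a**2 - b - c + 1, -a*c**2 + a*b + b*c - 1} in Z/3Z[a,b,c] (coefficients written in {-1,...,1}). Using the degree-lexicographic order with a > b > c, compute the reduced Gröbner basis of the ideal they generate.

G = {b**2 - 1, b*c + b - c - 1, c**2 - b + c - 1, a - c - 1}

f_1 = a - c - 1, LT = a.
f_2 = a**2 - b - c + 1, LT = a**2.
f_3 = -a*c**2 + a*b + b*c - 1, LT = a*c**2.

S(f_1,f_2): lcm = a**2. S = -a*c - a + b + c - 1.
  reduce S modulo (f_1, f_2, f_3):
  remainder -c**2 + b - c + 1 ≠ 0; add g_4 = -c**2 + b - c + 1 to the basis.

S(f_1,f_3): lcm = a*c**2. S = -c**3 + a*b + b*c - c**2 - 1.
  reduce S modulo (f_1, f_2, f_3, g_4):
  remainder b*c + b - c - 1 ≠ 0; add g_5 = b*c + b - c - 1 to the basis.

S(f_2,f_3): lcm = a**2*c**2. S = a**2*b + a*b*c - b*c**2 - c**3 + c**2 - a.
  reduce S modulo (f_1, f_2, f_3, g_4, g_5):
  remainder b**2 - 1 ≠ 0; add g_6 = b**2 - 1 to the basis.

The other S-polynomials (S(f_1,g_4), S(f_2,g_4), S(f_3,g_4), S(f_1,g_5), S(f_2,g_5), S(f_3,g_5), S(g_4,g_5), S(f_1,g_6), S(f_2,g_6), S(f_3,g_6), S(g_4,g_6), S(g_5,g_6)) all reduce to 0 modulo the current basis, so we have a Gröbner basis.
Inter-reduce: drop elements whose leading term is divisible by another's, tail-reduce, and make monic.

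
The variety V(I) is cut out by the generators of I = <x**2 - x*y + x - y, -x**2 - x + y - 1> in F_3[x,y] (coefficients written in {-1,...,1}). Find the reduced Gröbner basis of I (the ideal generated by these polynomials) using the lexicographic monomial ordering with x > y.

G = {x + y**2 - y + 1, y**3 - y**2 + y - 1}

f_1 = x**2 - x*y + x - y, LT = x**2.
f_2 = -x**2 - x + y - 1, LT = x**2.

S(f_1,f_2): lcm = x**2. S = -x*y - 1.
  leading term x*y: no divisor's leading term divides it; move -x*y to the remainder.
  leading term 1: no divisor's leading term divides it; move -1 to the remainder.
  remainder -x*y - 1 ≠ 0; add g_3 = -x*y - 1 to the basis.

S(f_1,g_3): lcm = x**2*y. S = -x*y**2 + x*y - x - y**2.
  leading term x*y**2: subtract (y)·g_3 from -x*y**2 + x*y - x - y**2 → x*y - x - y**2 + y
  leading term x*y: subtract (-1)·g_3 from x*y - x - y**2 + y → -x - y**2 + y - 1
  leading term x: no divisor's leading term divides it; move -x to the remainder.
  leading term y**2: no divisor's leading term divides it; move -y**2 to the remainder.
  leading term y: no divisor's leading term divides it; move y to the remainder.
  leading term 1: no divisor's leading term divides it; move -1 to the remainder.
  remainder -x - y**2 + y - 1 ≠ 0; add g_4 = -x - y**2 + y - 1 to the basis.

S(g_3,g_4): lcm = x*y. S = -y**3 + y**2 - y + 1.
  leading term y**3: no divisor's leading term divides it; move -y**3 to the remainder.
  leading term y**2: no divisor's leading term divides it; move y**2 to the remainder.
  leading term y: no divisor's leading term divides it; move -y to the remainder.
  leading term 1: no divisor's leading term divides it; move 1 to the remainder.
  remainder -y**3 + y**2 - y + 1 ≠ 0; add g_5 = -y**3 + y**2 - y + 1 to the basis.

The other S-polynomials (S(f_2,g_3), S(f_1,g_4), S(f_2,g_4), S(f_1,g_5), S(f_2,g_5), S(g_3,g_5), S(g_4,g_5)) all reduce to 0 modulo the current basis, so we have a Gröbner basis.
Inter-reduce: drop elements whose leading term is divisible by another's, tail-reduce, and make monic.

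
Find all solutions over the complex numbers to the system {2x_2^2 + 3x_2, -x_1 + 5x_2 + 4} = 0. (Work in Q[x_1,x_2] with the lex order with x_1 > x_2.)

Compute a lex Gröbner basis by Buchberger's algorithm.
f_1 = 2x_2^2 + 3x_2, LT = x_2^2.
f_2 = -x_1 + 5x_2 + 4, LT = x_1.

The S-polynomials (S(f_1,f_2)) all reduce to 0 modulo the current basis, so we have a Gröbner basis.
Inter-reduce: drop elements whose leading term is divisible by another's, tail-reduce, and make monic.
Reduced Gröbner basis: {x_1 - 5x_2 - 4, x_2^2 + 3/2x_2}.

A lex Gröbner basis eliminates variables successively. Here x_2^2 + 3/2x_2 depends only on x_2, with roots {-3/2, 0}; lifting each root through the earlier basis elements recovers the full solutions.
  x_2 = -3/2: the earlier basis element becomes x_1 + 7/2 = 0, giving x_1 = -7/2 — point (-7/2, -3/2).
  x_2 = 0: the earlier basis element becomes x_1 - 4 = 0, giving x_1 = 4 — point (4, 0).
Each listed point satisfies every original equation (direct substitution).

{(-7/2, -3/2), (4, 0)}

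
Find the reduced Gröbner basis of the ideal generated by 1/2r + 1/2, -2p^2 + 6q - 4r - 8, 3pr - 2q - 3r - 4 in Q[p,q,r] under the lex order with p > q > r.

f_1 = 1/2r + 1/2, LT = r.
f_2 = -2p^2 + 6q - 4r - 8, LT = p^2.
f_3 = 3pr - 2q - 3r - 4, LT = pr.

S(f_1,f_3): lcm = pr. S = p + 2/3q + r + 4/3.
  reduce S modulo (f_1, f_2, f_3):
  remainder p + 2/3q + 1/3 ≠ 0; add g_4 = p + 2/3q + 1/3 to the basis.

S(f_2,f_3): lcm = p^2r. S = 2/3pq + pr + 4/3p - 3qr + 2r^2 + 4r.
  reduce S modulo (f_1, f_2, f_3, g_4):
  remainder -4/9q^2 + 23/9q - 19/9 ≠ 0; add g_5 = -4/9q^2 + 23/9q - 19/9 to the basis.

The other S-polynomials (S(f_1,f_2), S(f_1,g_4), S(f_2,g_4), S(f_3,g_4), S(f_1,g_5), S(f_2,g_5), S(f_3,g_5), S(g_4,g_5)) all reduce to 0 modulo the current basis, so we have a Gröbner basis.
Inter-reduce: drop elements whose leading term is divisible by another's, tail-reduce, and make monic.

G = {p + 2/3q + 1/3, q^2 - 23/4q + 19/4, r + 1}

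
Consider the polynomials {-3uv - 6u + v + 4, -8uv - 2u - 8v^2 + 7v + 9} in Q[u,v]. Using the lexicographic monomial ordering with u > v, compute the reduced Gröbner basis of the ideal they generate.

This is the nonlinear analogue of row-reducing a linear system.

f_1 = -3uv - 6u + v + 4, LT = uv.
f_2 = -8uv - 2u - 8v^2 + 7v + 9, LT = uv.

S(f_1,f_2): lcm = uv. S = 7/4u - v^2 + 13/24v - 5/24.
  leading term u: no divisor's leading term divides it; move 7/4u to the remainder.
  leading term v^2: no divisor's leading term divides it; move -v^2 to the remainder.
  leading term v: no divisor's leading term divides it; move 13/24v to the remainder.
  leading term 1: no divisor's leading term divides it; move -5/24 to the remainder.
  remainder 7/4u - v^2 + 13/24v - 5/24 ≠ 0; add g_3 = 7/4u - v^2 + 13/24v - 5/24 to the basis.

S(f_1,g_3): lcm = uv. S = 2u + 4/7v^3 - 13/42v^2 - 3/14v - 4/3.
  leading term u: subtract (8/7)·g_3 from 2u + 4/7v^3 - 13/42v^2 - 3/14v - 4/3 → 4/7v^3 + 5/6v^2 - 5/6v - 23/21
  leading term v^3: no divisor's leading term divides it; move 4/7v^3 to the remainder.
  leading term v^2: no divisor's leading term divides it; move 5/6v^2 to the remainder.
  leading term v: no divisor's leading term divides it; move -5/6v to the remainder.
  leading term 1: no divisor's leading term divides it; move -23/21 to the remainder.
  remainder 4/7v^3 + 5/6v^2 - 5/6v - 23/21 ≠ 0; add g_4 = 4/7v^3 + 5/6v^2 - 5/6v - 23/21 to the basis.

S(f_2,g_3): lcm = uv. S = 1/4u + 4/7v^3 + 29/42v^2 - 127/168v - 9/8.
  leading term u: subtract (1/7)·g_3 from 1/4u + 4/7v^3 + 29/42v^2 - 127/168v - 9/8 → 4/7v^3 + 5/6v^2 - 5/6v - 23/21
  leading term v^3: subtract (1)·g_4 from 4/7v^3 + 5/6v^2 - 5/6v - 23/21 → 0
  remainder 0.

S(f_1,g_4): lcm = uv^3. S = 13/24uv^2 + 35/24uv + 23/12u - 1/3v^3 - 4/3v^2.
  leading term uv^2: subtract (-13/72v)·f_1 from 13/24uv^2 + 35/24uv + 23/12u - 1/3v^3 - 4/3v^2 → 3/8uv + 23/12u - 1/3v^3 - 83/72v^2 + 13/18v
  leading term uv: subtract (-1/8)·f_1 from 3/8uv + 23/12u - 1/3v^3 - 83/72v^2 + 13/18v → 7/6u - 1/3v^3 - 83/72v^2 + 61/72v + 1/2
  leading term u: subtract (2/3)·g_3 from 7/6u - 1/3v^3 - 83/72v^2 + 61/72v + 1/2 → -1/3v^3 - 35/72v^2 + 35/72v + 23/36
  leading term v^3: subtract (-7/12)·g_4 from -1/3v^3 - 35/72v^2 + 35/72v + 23/36 → 0
  remainder 0.

S(f_2,g_4): lcm = uv^3. S = -29/24uv^2 + 35/24uv + 23/12u + v^4 - 7/8v^3 - 9/8v^2.
  leading term uv^2: subtract (29/72v)·f_1 from -29/24uv^2 + 35/24uv + 23/12u + v^4 - 7/8v^3 - 9/8v^2 → 31/8uv + 23/12u + v^4 - 7/8v^3 - 55/36v^2 - 29/18v
  leading term uv: subtract (-31/24)·f_1 from 31/8uv + 23/12u + v^4 - 7/8v^3 - 55/36v^2 - 29/18v → -35/6u + v^4 - 7/8v^3 - 55/36v^2 - 23/72v + 31/6
  leading term u: subtract (-10/3)·g_3 from -35/6u + v^4 - 7/8v^3 - 55/36v^2 - 23/72v + 31/6 → v^4 - 7/8v^3 - 175/36v^2 + 107/72v + 161/36
  leading term v^4: subtract (7/4v)·g_4 from v^4 - 7/8v^3 - 175/36v^2 + 107/72v + 161/36 → -7/3v^3 - 245/72v^2 + 245/72v + 161/36
  leading term v^3: subtract (-49/12)·g_4 from -7/3v^3 - 245/72v^2 + 245/72v + 161/36 → 0
  remainder 0.

S(g_3,g_4): leading monomials are coprime, so the S-polynomial reduces to 0 (Buchberger's first criterion).
Every S-polynomial of the final basis reduces to 0, so we have a Gröbner basis.
Inter-reduce: drop elements whose leading term is divisible by another's, tail-reduce, and make monic.

G = {u - 4/7v^2 + 13/42v - 5/42, v^3 + 35/24v^2 - 35/24v - 23/12}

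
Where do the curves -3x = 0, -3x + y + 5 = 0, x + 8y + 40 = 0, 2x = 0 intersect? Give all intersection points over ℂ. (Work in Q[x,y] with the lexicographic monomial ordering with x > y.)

Compute a lex Gröbner basis by Buchberger's algorithm.
f_1 = -3x, LT = x.
f_2 = -3x + y + 5, LT = x.
f_3 = x + 8y + 40, LT = x.
f_4 = 2x, LT = x.

S(f_1,f_2): lcm = x. S = 1/3y + 5/3.
  leading term y: no divisor's leading term divides it; move 1/3y to the remainder.
  leading term 1: no divisor's leading term divides it; move 5/3 to the remainder.
  remainder 1/3y + 5/3 ≠ 0; add h_5 = 1/3y + 5/3 to the basis.

The other S-polynomials (S(f_1,f_3), S(f_1,f_4), S(f_2,f_3), S(f_2,f_4), S(f_3,f_4), S(f_1,h_5), S(f_2,h_5), S(f_3,h_5), S(f_4,h_5)) all reduce to 0 modulo the current basis, so we have a Gröbner basis.
Inter-reduce: drop elements whose leading term is divisible by another's, tail-reduce, and make monic.
Reduced Gröbner basis: {x, y + 5}.

A lex Gröbner basis eliminates variables successively. Here y + 5 depends only on y, with roots {-5}; lifting each root through the earlier basis elements recovers the full solutions.
  y = -5: the earlier basis element becomes x = 0, giving x = 0 — point (0, -5).
Substituting each solution back into the original system confirms all equations vanish.
A lex Gröbner basis triangularizes the system, enabling back-substitution.

{(0, -5)}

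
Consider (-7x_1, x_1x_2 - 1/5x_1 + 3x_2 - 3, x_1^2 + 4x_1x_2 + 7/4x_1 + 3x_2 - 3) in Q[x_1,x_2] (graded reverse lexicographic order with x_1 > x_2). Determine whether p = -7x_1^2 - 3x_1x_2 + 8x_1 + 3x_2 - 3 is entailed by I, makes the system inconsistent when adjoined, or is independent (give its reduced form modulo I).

First compute the reduced Gröbner basis of I by Buchberger's algorithm.
f_1 = -7x_1, LT = x_1.
f_2 = x_1x_2 - 1/5x_1 + 3x_2 - 3, LT = x_1x_2.
f_3 = x_1^2 + 4x_1x_2 + 7/4x_1 + 3x_2 - 3, LT = x_1^2.

S(f_1,f_2): lcm = x_1x_2. S = 1/5x_1 - 3x_2 + 3.
  reduce S modulo (f_1, f_2, f_3):
  remainder -3x_2 + 3 ≠ 0; add h_4 = -3x_2 + 3 to the basis.

The other S-polynomials (S(f_1,f_3), S(f_2,f_3), S(f_1,h_4), S(f_2,h_4), S(f_3,h_4)) all reduce to 0 modulo the current basis, so we have a Gröbner basis.
Inter-reduce: drop elements whose leading term is divisible by another's, tail-reduce, and make monic.
Reduced Gröbner basis: {x_1, x_2 - 1}.
Label its elements g_1 = x_1, g_2 = x_2 - 1.

Reduce p = -7x_1^2 - 3x_1x_2 + 8x_1 + 3x_2 - 3 modulo G:
  leading term x_1^2: subtract (-7x_1)·g_1 from -7x_1^2 - 3x_1x_2 + 8x_1 + 3x_2 - 3 → -3x_1x_2 + 8x_1 + 3x_2 - 3
  leading term x_1x_2: subtract (-3x_2)·g_1 from -3x_1x_2 + 8x_1 + 3x_2 - 3 → 8x_1 + 3x_2 - 3
  leading term x_1: subtract (8)·g_1 from 8x_1 + 3x_2 - 3 → 3x_2 - 3
  leading term x_2: subtract (3)·g_2 from 3x_2 - 3 → 0
  normal form = 0.
Since the normal form is 0, p ∈ I.

The remainder on division by a Gröbner basis is unique — it is the normal form.

-7x_1^2 - 3x_1x_2 + 8x_1 + 3x_2 - 3 lies in I (it reduces to 0).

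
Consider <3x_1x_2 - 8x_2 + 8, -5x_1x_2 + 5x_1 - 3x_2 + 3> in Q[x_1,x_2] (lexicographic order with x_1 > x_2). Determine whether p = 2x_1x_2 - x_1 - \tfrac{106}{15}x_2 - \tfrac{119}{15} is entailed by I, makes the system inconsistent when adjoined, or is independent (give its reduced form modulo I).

Adjoining 2x_1x_2 - x_1 - \tfrac{106}{15}x_2 - \tfrac{119}{15} makes the ideal the whole ring: the system is inconsistent.

First compute the reduced Gröbner basis of I by Buchberger's algorithm.
f_1 = 3x_1x_2 - 8x_2 + 8, LT = x_1x_2.
f_2 = -5x_1x_2 + 5x_1 - 3x_2 + 3, LT = x_1x_2.

S(f_1,f_2): lcm = x_1x_2. S = x_1 - \tfrac{49}{15}x_2 + \tfrac{49}{15}.
  leading term x_1: no divisor's leading term divides it; move x_1 to the remainder.
  leading term x_2: no divisor's leading term divides it; move -\tfrac{49}{15}x_2 to the remainder.
  leading term 1: no divisor's leading term divides it; move \tfrac{49}{15} to the remainder.
  remainder x_1 - \tfrac{49}{15}x_2 + \tfrac{49}{15} ≠ 0; add h_3 = x_1 - \tfrac{49}{15}x_2 + \tfrac{49}{15} to the basis.

S(f_1,h_3): lcm = x_1x_2. S = \tfrac{49}{15}x_2^{2} - \tfrac{89}{15}x_2 + \tfrac{8}{3}.
  leading term x_2^{2}: no divisor's leading term divides it; move \tfrac{49}{15}x_2^{2} to the remainder.
  leading term x_2: no divisor's leading term divides it; move -\tfrac{89}{15}x_2 to the remainder.
  leading term 1: no divisor's leading term divides it; move \tfrac{8}{3} to the remainder.
  remainder \tfrac{49}{15}x_2^{2} - \tfrac{89}{15}x_2 + \tfrac{8}{3} ≠ 0; add h_4 = \tfrac{49}{15}x_2^{2} - \tfrac{89}{15}x_2 + \tfrac{8}{3} to the basis.

The other S-polynomials (S(f_2,h_3), S(f_1,h_4), S(f_2,h_4), S(h_3,h_4)) all reduce to 0 modulo the current basis, so we have a Gröbner basis.
Inter-reduce: drop elements whose leading term is divisible by another's, tail-reduce, and make monic.
Reduced Gröbner basis: {x_1 - \tfrac{49}{15}x_2 + \tfrac{49}{15}, x_2^{2} - \tfrac{89}{49}x_2 + \tfrac{40}{49}}.
Label its elements g_1 = x_1 - \tfrac{49}{15}x_2 + \tfrac{49}{15}, g_2 = x_2^{2} - \tfrac{89}{49}x_2 + \tfrac{40}{49}.

Reduce p = 2x_1x_2 - x_1 - \tfrac{106}{15}x_2 - \tfrac{119}{15} modulo G:
  leading term x_1x_2: subtract (2x_2)·g_1 from 2x_1x_2 - x_1 - \tfrac{106}{15}x_2 - \tfrac{119}{15} → -x_1 + \tfrac{98}{15}x_2^{2} - \tfrac{68}{5}x_2 - \tfrac{119}{15}
  leading term x_1: subtract (-1)·g_1 from -x_1 + \tfrac{98}{15}x_2^{2} - \tfrac{68}{5}x_2 - \tfrac{119}{15} → \tfrac{98}{15}x_2^{2} - \tfrac{253}{15}x_2 - \tfrac{14}{3}
  leading term x_2^{2}: subtract (\tfrac{98}{15})·g_2 from \tfrac{98}{15}x_2^{2} - \tfrac{253}{15}x_2 - \tfrac{14}{3} → -5x_2 - 10
  leading term x_2: no divisor's leading term divides it; move -5x_2 to the remainder.
  leading term 1: no divisor's leading term divides it; move -10 to the remainder.
  normal form = -5x_2 - 10.
The normal form is nonzero, so p ∉ I. Since p minus its normal form lies in I, I + (p) = I + (r) where r = -5x_2 - 10; decide whether this ideal is the whole ring.
Run Buchberger on G together with r (pairs among the g_i already reduce to 0 since G is a Gröbner basis):
g_1 = x_1 - \tfrac{49}{15}x_2 + \tfrac{49}{15}, LT = x_1.
g_2 = x_2^{2} - \tfrac{89}{49}x_2 + \tfrac{40}{49}, LT = x_2^{2}.
r = -5x_2 - 10, LT = x_2.

S(g_2,r): lcm = x_2^{2}. S = -\tfrac{187}{49}x_2 + \tfrac{40}{49}.
  leading term x_2: subtract (\tfrac{187}{245})·r from -\tfrac{187}{49}x_2 + \tfrac{40}{49} → \tfrac{414}{49}
  leading term 1: no divisor's leading term divides it; move \tfrac{414}{49} to the remainder.
  remainder \tfrac{414}{49} ≠ 0; add m_4 = \tfrac{414}{49} to the basis.

The other S-polynomials (S(g_1,g_2), S(g_1,r), S(g_1,m_4), S(g_2,m_4), S(r,m_4)) all reduce to 0 modulo the current basis, so we have a Gröbner basis.
Inter-reduce: drop elements whose leading term is divisible by another's, tail-reduce, and make monic.
Reduced Gröbner basis: {1}.
The reduced Gröbner basis of I + (p) is {1}: the ideal is the whole ring, so the enlarged system has no common solution — adjoining p is inconsistent.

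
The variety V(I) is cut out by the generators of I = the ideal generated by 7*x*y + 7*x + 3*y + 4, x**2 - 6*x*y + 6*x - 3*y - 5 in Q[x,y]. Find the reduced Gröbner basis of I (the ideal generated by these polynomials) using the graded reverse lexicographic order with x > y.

G = {x**2 + 12*x - 3/7*y - 11/7, x*y + x + 3/7*y + 4/7, y**2 + 1/3*x + 341/21*y + 401/21}

f_1 = 7*x*y + 7*x + 3*y + 4, LT = x*y.
f_2 = x**2 - 6*x*y + 6*x - 3*y - 5, LT = x**2.

S(f_1,f_2): lcm = x**2*y. S = 6*x*y**2 + x**2 - 39/7*x*y + 3*y**2 + 4/7*x + 5*y.
  leading term x*y**2: subtract (6/7*y)·f_1 from 6*x*y**2 + x**2 - 39/7*x*y + 3*y**2 + 4/7*x + 5*y → x**2 - 81/7*x*y + 3/7*y**2 + 4/7*x + 11/7*y
  leading term x**2: subtract (1)·f_2 from x**2 - 81/7*x*y + 3/7*y**2 + 4/7*x + 11/7*y → -39/7*x*y + 3/7*y**2 - 38/7*x + 32/7*y + 5
  leading term x*y: subtract (-39/49)·f_1 from -39/7*x*y + 3/7*y**2 - 38/7*x + 32/7*y + 5 → 3/7*y**2 + 1/7*x + 341/49*y + 401/49
  leading term y**2: no divisor's leading term divides it; move 3/7*y**2 to the remainder.
  leading term x: no divisor's leading term divides it; move 1/7*x to the remainder.
  leading term y: no divisor's leading term divides it; move 341/49*y to the remainder.
  leading term 1: no divisor's leading term divides it; move 401/49 to the remainder.
  remainder 3/7*y**2 + 1/7*x + 341/49*y + 401/49 ≠ 0; add g_3 = 3/7*y**2 + 1/7*x + 341/49*y + 401/49 to the basis.

The other S-polynomials (S(f_1,g_3), S(f_2,g_3)) all reduce to 0 modulo the current basis, so we have a Gröbner basis.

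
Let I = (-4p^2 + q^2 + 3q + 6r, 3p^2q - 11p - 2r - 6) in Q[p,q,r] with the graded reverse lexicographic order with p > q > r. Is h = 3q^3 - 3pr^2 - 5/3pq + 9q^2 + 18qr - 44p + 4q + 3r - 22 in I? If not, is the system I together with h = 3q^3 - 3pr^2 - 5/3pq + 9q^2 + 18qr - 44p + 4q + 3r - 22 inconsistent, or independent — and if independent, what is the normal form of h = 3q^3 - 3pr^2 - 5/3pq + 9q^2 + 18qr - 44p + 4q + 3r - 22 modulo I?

3q^3 - 3pr^2 - 5/3pq + 9q^2 + 18qr - 44p + 4q + 3r - 22 is independent of I; its normal form modulo I is -3pr^2 - 5/3pq + 4q + 11r + 2.

First compute the reduced Gröbner basis of I by Buchberger's algorithm.
f_1 = -4p^2 + q^2 + 3q + 6r, LT = p^2.
f_2 = 3p^2q - 11p - 2r - 6, LT = p^2q.

S(f_1,f_2): lcm = p^2q. S = -1/4q^3 - 3/4q^2 - 3/2qr + 11/3p + 2/3r + 2.
  reduce S modulo (f_1, f_2):
  remainder -1/4q^3 - 3/4q^2 - 3/2qr + 11/3p + 2/3r + 2 ≠ 0; add k_3 = -1/4q^3 - 3/4q^2 - 3/2qr + 11/3p + 2/3r + 2 to the basis.

The other S-polynomials (S(f_1,k_3), S(f_2,k_3)) all reduce to 0 modulo the current basis, so we have a Gröbner basis.
Inter-reduce: drop elements whose leading term is divisible by another's, tail-reduce, and make monic.
Reduced Gröbner basis: {q^3 + 3q^2 + 6qr - 44/3p - 8/3r - 8, p^2 - 1/4q^2 - 3/4q - 3/2r}.
Label its elements g_1 = q^3 + 3q^2 + 6qr - 44/3p - 8/3r - 8, g_2 = p^2 - 1/4q^2 - 3/4q - 3/2r.

Reduce h = 3q^3 - 3pr^2 - 5/3pq + 9q^2 + 18qr - 44p + 4q + 3r - 22 modulo G:
  leading term q^3: subtract (3)·g_1 from 3q^3 - 3pr^2 - 5/3pq + 9q^2 + 18qr - 44p + 4q + 3r - 22 → -3pr^2 - 5/3pq + 4q + 11r + 2
  leading term pr^2: no divisor's leading term divides it; move -3pr^2 to the remainder.
  leading term pq: no divisor's leading term divides it; move -5/3pq to the remainder.
  leading term q: no divisor's leading term divides it; move 4q to the remainder.
  leading term r: no divisor's leading term divides it; move 11r to the remainder.
  leading term 1: no divisor's leading term divides it; move 2 to the remainder.
  normal form = -3pr^2 - 5/3pq + 4q + 11r + 2.
The normal form is nonzero, so h ∉ I. Since h minus its normal form lies in I, I + (h) = I + (n) where n = -3pr^2 - 5/3pq + 4q + 11r + 2; decide whether this ideal is the whole ring.
Run Buchberger on G together with n (pairs among the g_i already reduce to 0 since G is a Gröbner basis):
g_1 = q^3 + 3q^2 + 6qr - 44/3p - 8/3r - 8, LT = q^3.
g_2 = p^2 - 1/4q^2 - 3/4q - 3/2r, LT = p^2.
n = -3pr^2 - 5/3pq + 4q + 11r + 2, LT = pr^2.

S(g_2,n): lcm = p^2r^2. S = -1/4q^2r^2 - 5/9p^2q - 3/4qr^2 - 3/2r^3 + 4/3pq + 11/3pr + 2/3p.
  reduce S modulo (g_1, g_2, n):
  remainder -1/4q^2r^2 - 3/4qr^2 - 3/2r^3 + 4/3pq + 11/3pr - 37/27p - 10/27r - 10/9 ≠ 0; add m_4 = -1/4q^2r^2 - 3/4qr^2 - 3/2r^3 + 4/3pq + 11/3pr - 37/27p - 10/27r - 10/9 to the basis.

S(g_1,m_4): lcm = q^3r^2. S = 16/3pq^2 + 44/3pqr - 44/3pr^2 - 8/3r^3 - 148/27pq - 40/27qr - 8r^2 - 40/9q.
  reduce S modulo (g_1, g_2, n, m_4):
  remainder 16/3pq^2 + 44/3pqr - 8/3r^3 + 8/3pq - 40/27qr - 8r^2 - 24q - 484/9r - 88/9 ≠ 0; add m_5 = 16/3pq^2 + 44/3pqr - 8/3r^3 + 8/3pq - 40/27qr - 8r^2 - 24q - 484/9r - 88/9 to the basis.

S(g_1,m_5): lcm = pq^3. S = -11/4pq^2r + 1/2qr^3 + 5/2pq^2 + 6pqr + 5/18q^2r + 3/2qr^2 - 44/3p^2 + 9/2q^2 - 8/3pr + 121/12qr - 8p + 11/6q.
  reduce S modulo (g_1, g_2, n, m_4, m_5):
  remainder 1/2qr^3 - 11/8r^4 + 6943/576pqr + 5/18q^2r + 53/72qr^2 - 1433/288r^3 + 245/288pq + 131/12q^2 - 8/3pr + 64709/2592qr - 969/32r^2 - 8p - 377/32q - 76373/1728r - 2695/864 ≠ 0; add m_6 = 1/2qr^3 - 11/8r^4 + 6943/576pqr + 5/18q^2r + 53/72qr^2 - 1433/288r^3 + 245/288pq + 131/12q^2 - 8/3pr + 64709/2592qr - 969/32r^2 - 8p - 377/32q - 76373/1728r - 2695/864 to the basis.

S(n,m_5): lcm = pq^2r^2. S = -11/4pqr^3 + 1/2r^5 + 5/9pq^3 - 1/2pqr^2 + 5/18qr^3 + 3/2r^4 - 4/3q^3 - 11/3q^2r + 9/2qr^2 + 121/12r^3 - 2/3q^2 + 11/6r^2.
  reduce S modulo (g_1, g_2, n, m_4, m_5, m_6):
  remainder 1/2r^5 + 109/36r^4 - 34715/2592pqr - 1213/162q^2r - 451/81qr^2 + 20233/1296r^3 - 1225/1296pq - 188/27q^2 + 80/27pr - 207661/11664qr + 1703/48r^2 - 32/3p + 5951/432q + 354217/7776r - 27997/3888 ≠ 0; add m_7 = 1/2r^5 + 109/36r^4 - 34715/2592pqr - 1213/162q^2r - 451/81qr^2 + 20233/1296r^3 - 1225/1296pq - 188/27q^2 + 80/27pr - 207661/11664qr + 1703/48r^2 - 32/3p + 5951/432q + 354217/7776r - 27997/3888 to the basis.

The other S-polynomials (S(g_1,g_2), S(g_1,n), S(g_2,m_4), S(n,m_4), S(g_2,m_5), S(m_4,m_5), S(g_1,m_6), S(g_2,m_6), S(n,m_6), S(m_4,m_6), S(m_5,m_6), S(g_1,m_7), S(g_2,m_7), S(n,m_7), S(m_4,m_7), S(m_5,m_7), S(m_6,m_7)) all reduce to 0 modulo the current basis, so we have a Gröbner basis.
Inter-reduce: drop elements whose leading term is divisible by another's, tail-reduce, and make monic.
Reduced Gröbner basis: {r^5 + 109/18r^4 - 34715/1296pqr - 1213/81q^2r - 902/81qr^2 + 20233/648r^3 - 1225/648pq - 376/27q^2 + 160/27pr - 207661/5832qr + 1703/24r^2 - 64/3p + 5951/216q + 354217/3888r - 27997/1944, q^2r^2 + 3qr^2 + 6r^3 - 16/3pq - 44/3pr + 148/27p + 40/27r + 40/9, qr^3 - 11/4r^4 + 6943/288pqr + 5/9q^2r + 53/36qr^2 - 1433/144r^3 + 245/144pq + 131/6q^2 - 16/3pr + 64709/1296qr - 969/16r^2 - 16p - 377/16q - 76373/864r - 2695/432, pq^2 + 11/4pqr - 1/2r^3 + 1/2pq - 5/18qr - 3/2r^2 - 9/2q - 121/12r - 11/6, q^3 + 3q^2 + 6qr - 44/3p - 8/3r - 8, pr^2 + 5/9pq - 4/3q - 11/3r - 2/3, p^2 - 1/4q^2 - 3/4q - 3/2r}.
The reduced Gröbner basis of I + (h) is {r^5 + 109/18r^4 - 34715/1296pqr - 1213/81q^2r - 902/81qr^2 + 20233/648r^3 - 1225/648pq - 376/27q^2 + 160/27pr - 207661/5832qr + 1703/24r^2 - 64/3p + 5951/216q + 354217/3888r - 27997/1944, q^2r^2 + 3qr^2 + 6r^3 - 16/3pq - 44/3pr + 148/27p + 40/27r + 40/9, qr^3 - 11/4r^4 + 6943/288pqr + 5/9q^2r + 53/36qr^2 - 1433/144r^3 + 245/144pq + 131/6q^2 - 16/3pr + 64709/1296qr - 969/16r^2 - 16p - 377/16q - 76373/864r - 2695/432, pq^2 + 11/4pqr - 1/2r^3 + 1/2pq - 5/18qr - 3/2r^2 - 9/2q - 121/12r - 11/6, q^3 + 3q^2 + 6qr - 44/3p - 8/3r - 8, pr^2 + 5/9pq - 4/3q - 11/3r - 2/3, p^2 - 1/4q^2 - 3/4q - 3/2r} ≠ {1}, a proper ideal, so the enlarged system stays consistent: h is independent of I, with normal form -3pr^2 - 5/3pq + 4q + 11r + 2.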